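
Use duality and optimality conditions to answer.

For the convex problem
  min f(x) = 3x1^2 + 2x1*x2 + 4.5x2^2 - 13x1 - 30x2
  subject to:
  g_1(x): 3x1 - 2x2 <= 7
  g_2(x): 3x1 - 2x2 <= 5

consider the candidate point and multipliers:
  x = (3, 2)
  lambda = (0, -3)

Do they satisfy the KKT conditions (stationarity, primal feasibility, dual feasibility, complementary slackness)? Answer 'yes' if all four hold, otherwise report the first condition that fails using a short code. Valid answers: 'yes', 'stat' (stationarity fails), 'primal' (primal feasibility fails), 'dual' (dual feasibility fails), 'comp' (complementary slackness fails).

Gradient of f: grad f(x) = Q x + c = (9, -6)
Constraint values g_i(x) = a_i^T x - b_i:
  g_1((3, 2)) = -2
  g_2((3, 2)) = 0
Stationarity residual: grad f(x) + sum_i lambda_i a_i = (0, 0)
  -> stationarity OK
Primal feasibility (all g_i <= 0): OK
Dual feasibility (all lambda_i >= 0): FAILS
Complementary slackness (lambda_i * g_i(x) = 0 for all i): OK

Verdict: the first failing condition is dual_feasibility -> dual.

dual


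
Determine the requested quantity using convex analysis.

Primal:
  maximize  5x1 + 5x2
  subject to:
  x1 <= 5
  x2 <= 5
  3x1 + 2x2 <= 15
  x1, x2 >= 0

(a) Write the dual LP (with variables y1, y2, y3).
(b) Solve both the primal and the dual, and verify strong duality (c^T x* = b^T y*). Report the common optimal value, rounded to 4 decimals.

The standard primal-dual pair for 'max c^T x s.t. A x <= b, x >= 0' is:
  Dual:  min b^T y  s.t.  A^T y >= c,  y >= 0.

So the dual LP is:
  minimize  5y1 + 5y2 + 15y3
  subject to:
    y1 + 3y3 >= 5
    y2 + 2y3 >= 5
    y1, y2, y3 >= 0

Solving the primal: x* = (1.6667, 5).
  primal value c^T x* = 33.3333.
Solving the dual: y* = (0, 1.6667, 1.6667).
  dual value b^T y* = 33.3333.
Strong duality: c^T x* = b^T y*. Confirmed.

33.3333


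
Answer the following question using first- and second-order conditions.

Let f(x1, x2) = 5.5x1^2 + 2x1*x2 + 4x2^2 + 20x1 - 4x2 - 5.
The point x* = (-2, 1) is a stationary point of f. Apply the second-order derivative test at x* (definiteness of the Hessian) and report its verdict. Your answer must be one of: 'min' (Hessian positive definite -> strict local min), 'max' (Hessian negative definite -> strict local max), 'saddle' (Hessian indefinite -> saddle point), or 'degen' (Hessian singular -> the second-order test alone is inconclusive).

Compute the Hessian H = grad^2 f:
  H = [[11, 2], [2, 8]]
Verify stationarity: grad f(x*) = H x* + g = (0, 0).
Eigenvalues of H: 7, 12.
Both eigenvalues > 0, so H is positive definite -> x* is a strict local min.

min


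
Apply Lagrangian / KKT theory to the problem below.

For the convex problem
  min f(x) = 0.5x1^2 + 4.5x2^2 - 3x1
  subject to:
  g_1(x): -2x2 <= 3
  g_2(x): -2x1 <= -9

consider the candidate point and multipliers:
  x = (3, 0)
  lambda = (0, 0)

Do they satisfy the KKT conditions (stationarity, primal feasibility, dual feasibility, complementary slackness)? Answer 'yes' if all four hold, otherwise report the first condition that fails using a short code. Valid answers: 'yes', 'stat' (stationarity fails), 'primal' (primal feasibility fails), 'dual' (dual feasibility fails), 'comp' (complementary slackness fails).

Gradient of f: grad f(x) = Q x + c = (0, 0)
Constraint values g_i(x) = a_i^T x - b_i:
  g_1((3, 0)) = -3
  g_2((3, 0)) = 3
Stationarity residual: grad f(x) + sum_i lambda_i a_i = (0, 0)
  -> stationarity OK
Primal feasibility (all g_i <= 0): FAILS
Dual feasibility (all lambda_i >= 0): OK
Complementary slackness (lambda_i * g_i(x) = 0 for all i): OK

Verdict: the first failing condition is primal_feasibility -> primal.

primal


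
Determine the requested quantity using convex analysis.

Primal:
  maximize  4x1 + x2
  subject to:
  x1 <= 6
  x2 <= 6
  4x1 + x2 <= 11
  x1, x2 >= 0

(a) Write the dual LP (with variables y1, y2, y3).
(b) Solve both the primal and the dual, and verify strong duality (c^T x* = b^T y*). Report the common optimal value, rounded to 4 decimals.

The standard primal-dual pair for 'max c^T x s.t. A x <= b, x >= 0' is:
  Dual:  min b^T y  s.t.  A^T y >= c,  y >= 0.

So the dual LP is:
  minimize  6y1 + 6y2 + 11y3
  subject to:
    y1 + 4y3 >= 4
    y2 + y3 >= 1
    y1, y2, y3 >= 0

Solving the primal: x* = (2.75, 0).
  primal value c^T x* = 11.
Solving the dual: y* = (0, 0, 1).
  dual value b^T y* = 11.
Strong duality: c^T x* = b^T y*. Confirmed.

11


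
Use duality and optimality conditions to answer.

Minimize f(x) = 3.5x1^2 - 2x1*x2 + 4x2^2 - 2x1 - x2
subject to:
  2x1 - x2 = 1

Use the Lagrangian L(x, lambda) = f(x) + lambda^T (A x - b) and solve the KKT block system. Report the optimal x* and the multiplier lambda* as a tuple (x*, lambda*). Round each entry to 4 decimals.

Form the Lagrangian:
  L(x, lambda) = (1/2) x^T Q x + c^T x + lambda^T (A x - b)
Stationarity (grad_x L = 0): Q x + c + A^T lambda = 0.
Primal feasibility: A x = b.

This gives the KKT block system:
  [ Q   A^T ] [ x     ]   [-c ]
  [ A    0  ] [ lambda ] = [ b ]

Solving the linear system:
  x*      = (0.5806, 0.1613)
  lambda* = (-0.871)
  f(x*)   = -0.2258

x* = (0.5806, 0.1613), lambda* = (-0.871)


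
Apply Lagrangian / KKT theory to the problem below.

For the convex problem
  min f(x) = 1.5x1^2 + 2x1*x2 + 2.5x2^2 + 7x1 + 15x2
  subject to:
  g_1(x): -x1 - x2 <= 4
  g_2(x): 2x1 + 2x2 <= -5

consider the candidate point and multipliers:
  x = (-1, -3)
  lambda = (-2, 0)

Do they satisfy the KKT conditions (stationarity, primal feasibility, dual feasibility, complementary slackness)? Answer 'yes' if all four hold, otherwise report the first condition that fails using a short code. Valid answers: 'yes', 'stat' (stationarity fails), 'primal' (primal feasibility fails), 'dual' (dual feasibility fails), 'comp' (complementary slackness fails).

Gradient of f: grad f(x) = Q x + c = (-2, -2)
Constraint values g_i(x) = a_i^T x - b_i:
  g_1((-1, -3)) = 0
  g_2((-1, -3)) = -3
Stationarity residual: grad f(x) + sum_i lambda_i a_i = (0, 0)
  -> stationarity OK
Primal feasibility (all g_i <= 0): OK
Dual feasibility (all lambda_i >= 0): FAILS
Complementary slackness (lambda_i * g_i(x) = 0 for all i): OK

Verdict: the first failing condition is dual_feasibility -> dual.

dual


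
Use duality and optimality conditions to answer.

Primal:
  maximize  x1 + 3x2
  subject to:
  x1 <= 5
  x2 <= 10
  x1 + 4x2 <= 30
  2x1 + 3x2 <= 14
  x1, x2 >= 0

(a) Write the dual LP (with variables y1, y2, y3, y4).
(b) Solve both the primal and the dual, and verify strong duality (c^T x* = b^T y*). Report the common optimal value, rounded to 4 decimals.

The standard primal-dual pair for 'max c^T x s.t. A x <= b, x >= 0' is:
  Dual:  min b^T y  s.t.  A^T y >= c,  y >= 0.

So the dual LP is:
  minimize  5y1 + 10y2 + 30y3 + 14y4
  subject to:
    y1 + y3 + 2y4 >= 1
    y2 + 4y3 + 3y4 >= 3
    y1, y2, y3, y4 >= 0

Solving the primal: x* = (0, 4.6667).
  primal value c^T x* = 14.
Solving the dual: y* = (0, 0, 0, 1).
  dual value b^T y* = 14.
Strong duality: c^T x* = b^T y*. Confirmed.

14


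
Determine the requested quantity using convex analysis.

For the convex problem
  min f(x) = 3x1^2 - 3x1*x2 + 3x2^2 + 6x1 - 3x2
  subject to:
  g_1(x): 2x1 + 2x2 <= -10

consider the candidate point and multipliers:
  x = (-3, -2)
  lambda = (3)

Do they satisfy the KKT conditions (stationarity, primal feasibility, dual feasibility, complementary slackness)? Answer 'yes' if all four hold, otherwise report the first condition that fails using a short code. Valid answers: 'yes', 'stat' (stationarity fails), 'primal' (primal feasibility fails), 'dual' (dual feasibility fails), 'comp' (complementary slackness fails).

Gradient of f: grad f(x) = Q x + c = (-6, -6)
Constraint values g_i(x) = a_i^T x - b_i:
  g_1((-3, -2)) = 0
Stationarity residual: grad f(x) + sum_i lambda_i a_i = (0, 0)
  -> stationarity OK
Primal feasibility (all g_i <= 0): OK
Dual feasibility (all lambda_i >= 0): OK
Complementary slackness (lambda_i * g_i(x) = 0 for all i): OK

Verdict: yes, KKT holds.

yes


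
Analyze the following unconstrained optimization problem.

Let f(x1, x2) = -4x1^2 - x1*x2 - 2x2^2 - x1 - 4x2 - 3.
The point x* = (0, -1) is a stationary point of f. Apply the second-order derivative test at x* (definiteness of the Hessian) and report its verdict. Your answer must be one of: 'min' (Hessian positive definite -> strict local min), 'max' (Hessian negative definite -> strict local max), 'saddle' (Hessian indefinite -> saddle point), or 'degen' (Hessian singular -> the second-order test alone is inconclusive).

Compute the Hessian H = grad^2 f:
  H = [[-8, -1], [-1, -4]]
Verify stationarity: grad f(x*) = H x* + g = (0, 0).
Eigenvalues of H: -8.2361, -3.7639.
Both eigenvalues < 0, so H is negative definite -> x* is a strict local max.

max


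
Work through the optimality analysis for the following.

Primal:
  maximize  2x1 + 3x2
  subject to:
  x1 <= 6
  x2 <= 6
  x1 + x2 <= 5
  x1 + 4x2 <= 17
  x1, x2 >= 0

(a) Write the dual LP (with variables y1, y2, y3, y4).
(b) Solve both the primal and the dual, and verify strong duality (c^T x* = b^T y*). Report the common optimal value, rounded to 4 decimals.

The standard primal-dual pair for 'max c^T x s.t. A x <= b, x >= 0' is:
  Dual:  min b^T y  s.t.  A^T y >= c,  y >= 0.

So the dual LP is:
  minimize  6y1 + 6y2 + 5y3 + 17y4
  subject to:
    y1 + y3 + y4 >= 2
    y2 + y3 + 4y4 >= 3
    y1, y2, y3, y4 >= 0

Solving the primal: x* = (1, 4).
  primal value c^T x* = 14.
Solving the dual: y* = (0, 0, 1.6667, 0.3333).
  dual value b^T y* = 14.
Strong duality: c^T x* = b^T y*. Confirmed.

14


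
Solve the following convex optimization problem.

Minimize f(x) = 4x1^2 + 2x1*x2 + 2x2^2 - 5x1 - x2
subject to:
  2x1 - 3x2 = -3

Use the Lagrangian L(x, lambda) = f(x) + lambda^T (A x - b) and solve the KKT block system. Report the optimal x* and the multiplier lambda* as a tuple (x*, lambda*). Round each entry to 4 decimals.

Form the Lagrangian:
  L(x, lambda) = (1/2) x^T Q x + c^T x + lambda^T (A x - b)
Stationarity (grad_x L = 0): Q x + c + A^T lambda = 0.
Primal feasibility: A x = b.

This gives the KKT block system:
  [ Q   A^T ] [ x     ]   [-c ]
  [ A    0  ] [ lambda ] = [ b ]

Solving the linear system:
  x*      = (0.0804, 1.0536)
  lambda* = (1.125)
  f(x*)   = 0.9598

x* = (0.0804, 1.0536), lambda* = (1.125)


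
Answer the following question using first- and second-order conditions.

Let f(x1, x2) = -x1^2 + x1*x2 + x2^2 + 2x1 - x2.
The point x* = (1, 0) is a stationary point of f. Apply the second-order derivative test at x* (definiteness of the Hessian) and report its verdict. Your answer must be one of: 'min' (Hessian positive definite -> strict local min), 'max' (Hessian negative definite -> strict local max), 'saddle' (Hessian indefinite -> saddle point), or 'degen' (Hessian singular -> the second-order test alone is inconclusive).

Compute the Hessian H = grad^2 f:
  H = [[-2, 1], [1, 2]]
Verify stationarity: grad f(x*) = H x* + g = (0, 0).
Eigenvalues of H: -2.2361, 2.2361.
Eigenvalues have mixed signs, so H is indefinite -> x* is a saddle point.

saddle


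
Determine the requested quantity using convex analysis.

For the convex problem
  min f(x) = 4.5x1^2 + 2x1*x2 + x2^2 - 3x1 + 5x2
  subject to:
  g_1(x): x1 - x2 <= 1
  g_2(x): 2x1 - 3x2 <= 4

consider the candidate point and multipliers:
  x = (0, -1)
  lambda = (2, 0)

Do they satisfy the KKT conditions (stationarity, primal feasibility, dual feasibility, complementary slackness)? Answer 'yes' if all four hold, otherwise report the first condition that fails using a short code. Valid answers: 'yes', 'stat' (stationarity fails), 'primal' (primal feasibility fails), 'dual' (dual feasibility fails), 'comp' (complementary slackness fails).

Gradient of f: grad f(x) = Q x + c = (-5, 3)
Constraint values g_i(x) = a_i^T x - b_i:
  g_1((0, -1)) = 0
  g_2((0, -1)) = -1
Stationarity residual: grad f(x) + sum_i lambda_i a_i = (-3, 1)
  -> stationarity FAILS
Primal feasibility (all g_i <= 0): OK
Dual feasibility (all lambda_i >= 0): OK
Complementary slackness (lambda_i * g_i(x) = 0 for all i): OK

Verdict: the first failing condition is stationarity -> stat.

stat


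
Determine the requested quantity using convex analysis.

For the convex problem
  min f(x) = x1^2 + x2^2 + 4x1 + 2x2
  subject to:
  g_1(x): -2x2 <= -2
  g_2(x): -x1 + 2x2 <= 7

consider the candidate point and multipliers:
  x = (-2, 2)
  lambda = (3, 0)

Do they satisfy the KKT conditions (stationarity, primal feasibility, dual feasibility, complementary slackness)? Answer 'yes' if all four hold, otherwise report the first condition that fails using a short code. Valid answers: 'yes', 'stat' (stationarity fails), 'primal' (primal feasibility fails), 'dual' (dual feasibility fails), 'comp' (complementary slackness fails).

Gradient of f: grad f(x) = Q x + c = (0, 6)
Constraint values g_i(x) = a_i^T x - b_i:
  g_1((-2, 2)) = -2
  g_2((-2, 2)) = -1
Stationarity residual: grad f(x) + sum_i lambda_i a_i = (0, 0)
  -> stationarity OK
Primal feasibility (all g_i <= 0): OK
Dual feasibility (all lambda_i >= 0): OK
Complementary slackness (lambda_i * g_i(x) = 0 for all i): FAILS

Verdict: the first failing condition is complementary_slackness -> comp.

comp


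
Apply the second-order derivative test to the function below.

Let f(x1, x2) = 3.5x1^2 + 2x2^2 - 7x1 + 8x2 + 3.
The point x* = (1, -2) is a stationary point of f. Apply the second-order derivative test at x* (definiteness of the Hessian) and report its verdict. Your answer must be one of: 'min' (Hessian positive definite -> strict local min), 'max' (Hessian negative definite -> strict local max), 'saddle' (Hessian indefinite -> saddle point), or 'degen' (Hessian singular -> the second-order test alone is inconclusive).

Compute the Hessian H = grad^2 f:
  H = [[7, 0], [0, 4]]
Verify stationarity: grad f(x*) = H x* + g = (0, 0).
Eigenvalues of H: 4, 7.
Both eigenvalues > 0, so H is positive definite -> x* is a strict local min.

min


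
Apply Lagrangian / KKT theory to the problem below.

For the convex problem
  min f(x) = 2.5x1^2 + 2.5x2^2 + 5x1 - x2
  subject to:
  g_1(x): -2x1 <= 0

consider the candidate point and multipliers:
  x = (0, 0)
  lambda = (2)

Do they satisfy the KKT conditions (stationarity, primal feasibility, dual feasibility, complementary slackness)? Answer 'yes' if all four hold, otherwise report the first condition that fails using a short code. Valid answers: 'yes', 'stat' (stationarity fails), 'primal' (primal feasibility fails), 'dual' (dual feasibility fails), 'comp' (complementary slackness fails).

Gradient of f: grad f(x) = Q x + c = (5, -1)
Constraint values g_i(x) = a_i^T x - b_i:
  g_1((0, 0)) = 0
Stationarity residual: grad f(x) + sum_i lambda_i a_i = (1, -1)
  -> stationarity FAILS
Primal feasibility (all g_i <= 0): OK
Dual feasibility (all lambda_i >= 0): OK
Complementary slackness (lambda_i * g_i(x) = 0 for all i): OK

Verdict: the first failing condition is stationarity -> stat.

stat


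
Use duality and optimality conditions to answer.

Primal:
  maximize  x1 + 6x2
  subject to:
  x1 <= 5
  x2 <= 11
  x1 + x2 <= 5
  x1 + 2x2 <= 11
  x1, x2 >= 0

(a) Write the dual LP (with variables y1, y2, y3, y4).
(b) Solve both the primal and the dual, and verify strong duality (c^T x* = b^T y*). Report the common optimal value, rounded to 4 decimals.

The standard primal-dual pair for 'max c^T x s.t. A x <= b, x >= 0' is:
  Dual:  min b^T y  s.t.  A^T y >= c,  y >= 0.

So the dual LP is:
  minimize  5y1 + 11y2 + 5y3 + 11y4
  subject to:
    y1 + y3 + y4 >= 1
    y2 + y3 + 2y4 >= 6
    y1, y2, y3, y4 >= 0

Solving the primal: x* = (0, 5).
  primal value c^T x* = 30.
Solving the dual: y* = (0, 0, 6, 0).
  dual value b^T y* = 30.
Strong duality: c^T x* = b^T y*. Confirmed.

30


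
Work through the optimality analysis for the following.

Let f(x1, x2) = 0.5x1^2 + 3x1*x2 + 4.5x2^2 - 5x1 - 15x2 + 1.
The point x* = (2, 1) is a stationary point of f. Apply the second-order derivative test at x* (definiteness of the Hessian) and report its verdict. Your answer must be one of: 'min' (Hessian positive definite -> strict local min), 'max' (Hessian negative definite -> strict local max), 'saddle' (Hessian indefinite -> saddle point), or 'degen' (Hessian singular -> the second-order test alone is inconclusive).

Compute the Hessian H = grad^2 f:
  H = [[1, 3], [3, 9]]
Verify stationarity: grad f(x*) = H x* + g = (0, 0).
Eigenvalues of H: 0, 10.
H has a zero eigenvalue (singular; positive semidefinite but not definite), so H is neither positive definite, negative definite, nor indefinite. The second-order test alone is inconclusive -> degen.
(Indeed, f is constant along the null direction of H through x*, so x* is not a strict local extremum.)

degen


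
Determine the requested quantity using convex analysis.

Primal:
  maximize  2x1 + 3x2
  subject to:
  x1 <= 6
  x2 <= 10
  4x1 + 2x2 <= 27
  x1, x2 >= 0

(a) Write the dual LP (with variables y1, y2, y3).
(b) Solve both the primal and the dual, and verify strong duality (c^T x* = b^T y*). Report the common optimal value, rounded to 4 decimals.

The standard primal-dual pair for 'max c^T x s.t. A x <= b, x >= 0' is:
  Dual:  min b^T y  s.t.  A^T y >= c,  y >= 0.

So the dual LP is:
  minimize  6y1 + 10y2 + 27y3
  subject to:
    y1 + 4y3 >= 2
    y2 + 2y3 >= 3
    y1, y2, y3 >= 0

Solving the primal: x* = (1.75, 10).
  primal value c^T x* = 33.5.
Solving the dual: y* = (0, 2, 0.5).
  dual value b^T y* = 33.5.
Strong duality: c^T x* = b^T y*. Confirmed.

33.5


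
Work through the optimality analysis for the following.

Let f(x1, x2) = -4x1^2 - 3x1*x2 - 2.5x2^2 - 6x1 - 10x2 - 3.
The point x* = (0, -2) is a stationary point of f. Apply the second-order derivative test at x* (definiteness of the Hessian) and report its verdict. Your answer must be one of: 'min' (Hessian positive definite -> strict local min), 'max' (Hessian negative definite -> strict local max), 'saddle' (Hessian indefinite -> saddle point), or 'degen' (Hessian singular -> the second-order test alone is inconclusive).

Compute the Hessian H = grad^2 f:
  H = [[-8, -3], [-3, -5]]
Verify stationarity: grad f(x*) = H x* + g = (0, 0).
Eigenvalues of H: -9.8541, -3.1459.
Both eigenvalues < 0, so H is negative definite -> x* is a strict local max.

max


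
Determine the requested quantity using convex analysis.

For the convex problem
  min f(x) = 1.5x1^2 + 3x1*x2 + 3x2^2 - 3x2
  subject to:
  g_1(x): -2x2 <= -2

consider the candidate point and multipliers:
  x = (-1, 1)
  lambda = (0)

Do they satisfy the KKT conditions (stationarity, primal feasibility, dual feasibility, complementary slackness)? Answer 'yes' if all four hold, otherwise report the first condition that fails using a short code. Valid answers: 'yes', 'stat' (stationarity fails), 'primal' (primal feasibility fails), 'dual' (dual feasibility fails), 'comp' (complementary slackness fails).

Gradient of f: grad f(x) = Q x + c = (0, 0)
Constraint values g_i(x) = a_i^T x - b_i:
  g_1((-1, 1)) = 0
Stationarity residual: grad f(x) + sum_i lambda_i a_i = (0, 0)
  -> stationarity OK
Primal feasibility (all g_i <= 0): OK
Dual feasibility (all lambda_i >= 0): OK
Complementary slackness (lambda_i * g_i(x) = 0 for all i): OK

Verdict: yes, KKT holds.

yes


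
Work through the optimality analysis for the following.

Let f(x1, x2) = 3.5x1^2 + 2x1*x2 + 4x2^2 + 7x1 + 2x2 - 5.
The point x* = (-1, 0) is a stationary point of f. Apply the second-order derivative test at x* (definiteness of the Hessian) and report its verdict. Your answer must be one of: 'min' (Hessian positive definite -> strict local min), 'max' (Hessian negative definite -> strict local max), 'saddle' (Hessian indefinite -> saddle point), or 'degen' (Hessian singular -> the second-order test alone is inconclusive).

Compute the Hessian H = grad^2 f:
  H = [[7, 2], [2, 8]]
Verify stationarity: grad f(x*) = H x* + g = (0, 0).
Eigenvalues of H: 5.4384, 9.5616.
Both eigenvalues > 0, so H is positive definite -> x* is a strict local min.

min


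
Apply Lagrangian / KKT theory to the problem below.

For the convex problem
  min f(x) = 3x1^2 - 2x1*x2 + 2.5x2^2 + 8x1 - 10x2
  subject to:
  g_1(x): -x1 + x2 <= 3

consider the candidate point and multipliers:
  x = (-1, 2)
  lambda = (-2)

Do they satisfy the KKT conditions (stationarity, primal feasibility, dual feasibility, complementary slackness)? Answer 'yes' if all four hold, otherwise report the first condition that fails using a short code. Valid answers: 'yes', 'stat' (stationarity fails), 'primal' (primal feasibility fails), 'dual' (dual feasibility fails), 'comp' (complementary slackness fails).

Gradient of f: grad f(x) = Q x + c = (-2, 2)
Constraint values g_i(x) = a_i^T x - b_i:
  g_1((-1, 2)) = 0
Stationarity residual: grad f(x) + sum_i lambda_i a_i = (0, 0)
  -> stationarity OK
Primal feasibility (all g_i <= 0): OK
Dual feasibility (all lambda_i >= 0): FAILS
Complementary slackness (lambda_i * g_i(x) = 0 for all i): OK

Verdict: the first failing condition is dual_feasibility -> dual.

dual


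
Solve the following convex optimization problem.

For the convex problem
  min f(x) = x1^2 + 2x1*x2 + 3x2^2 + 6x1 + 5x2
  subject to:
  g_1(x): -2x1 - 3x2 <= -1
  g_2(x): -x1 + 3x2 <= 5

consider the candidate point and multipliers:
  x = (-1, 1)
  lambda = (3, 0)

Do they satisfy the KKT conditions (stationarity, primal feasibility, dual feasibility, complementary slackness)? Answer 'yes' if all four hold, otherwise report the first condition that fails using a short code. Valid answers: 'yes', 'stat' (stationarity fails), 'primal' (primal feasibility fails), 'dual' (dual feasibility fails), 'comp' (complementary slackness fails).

Gradient of f: grad f(x) = Q x + c = (6, 9)
Constraint values g_i(x) = a_i^T x - b_i:
  g_1((-1, 1)) = 0
  g_2((-1, 1)) = -1
Stationarity residual: grad f(x) + sum_i lambda_i a_i = (0, 0)
  -> stationarity OK
Primal feasibility (all g_i <= 0): OK
Dual feasibility (all lambda_i >= 0): OK
Complementary slackness (lambda_i * g_i(x) = 0 for all i): OK

Verdict: yes, KKT holds.

yes


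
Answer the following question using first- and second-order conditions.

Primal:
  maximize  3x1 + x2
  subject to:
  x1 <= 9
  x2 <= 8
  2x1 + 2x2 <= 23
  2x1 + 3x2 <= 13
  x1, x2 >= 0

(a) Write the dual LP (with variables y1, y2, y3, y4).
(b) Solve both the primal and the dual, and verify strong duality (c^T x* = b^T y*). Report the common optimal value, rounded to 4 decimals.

The standard primal-dual pair for 'max c^T x s.t. A x <= b, x >= 0' is:
  Dual:  min b^T y  s.t.  A^T y >= c,  y >= 0.

So the dual LP is:
  minimize  9y1 + 8y2 + 23y3 + 13y4
  subject to:
    y1 + 2y3 + 2y4 >= 3
    y2 + 2y3 + 3y4 >= 1
    y1, y2, y3, y4 >= 0

Solving the primal: x* = (6.5, 0).
  primal value c^T x* = 19.5.
Solving the dual: y* = (0, 0, 0, 1.5).
  dual value b^T y* = 19.5.
Strong duality: c^T x* = b^T y*. Confirmed.

19.5


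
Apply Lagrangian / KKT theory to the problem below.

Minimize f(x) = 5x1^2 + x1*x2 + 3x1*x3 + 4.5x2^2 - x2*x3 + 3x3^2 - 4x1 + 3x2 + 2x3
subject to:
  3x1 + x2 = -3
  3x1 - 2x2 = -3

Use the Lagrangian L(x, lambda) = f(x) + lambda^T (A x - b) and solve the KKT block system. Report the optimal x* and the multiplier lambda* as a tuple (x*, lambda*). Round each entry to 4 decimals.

Form the Lagrangian:
  L(x, lambda) = (1/2) x^T Q x + c^T x + lambda^T (A x - b)
Stationarity (grad_x L = 0): Q x + c + A^T lambda = 0.
Primal feasibility: A x = b.

This gives the KKT block system:
  [ Q   A^T ] [ x     ]   [-c ]
  [ A    0  ] [ lambda ] = [ b ]

Solving the linear system:
  x*      = (-1, 0, 0.1667)
  lambda* = (2.3889, 2.1111)
  f(x*)   = 8.9167

x* = (-1, 0, 0.1667), lambda* = (2.3889, 2.1111)


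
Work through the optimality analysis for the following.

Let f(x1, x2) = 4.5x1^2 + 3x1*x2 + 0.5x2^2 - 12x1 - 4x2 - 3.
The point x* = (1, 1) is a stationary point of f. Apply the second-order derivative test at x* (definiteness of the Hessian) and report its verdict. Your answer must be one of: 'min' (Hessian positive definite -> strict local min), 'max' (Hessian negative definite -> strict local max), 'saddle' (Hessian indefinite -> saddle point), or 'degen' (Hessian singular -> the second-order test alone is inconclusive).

Compute the Hessian H = grad^2 f:
  H = [[9, 3], [3, 1]]
Verify stationarity: grad f(x*) = H x* + g = (0, 0).
Eigenvalues of H: 0, 10.
H has a zero eigenvalue (singular; positive semidefinite but not definite), so H is neither positive definite, negative definite, nor indefinite. The second-order test alone is inconclusive -> degen.
(Indeed, f is constant along the null direction of H through x*, so x* is not a strict local extremum.)

degen


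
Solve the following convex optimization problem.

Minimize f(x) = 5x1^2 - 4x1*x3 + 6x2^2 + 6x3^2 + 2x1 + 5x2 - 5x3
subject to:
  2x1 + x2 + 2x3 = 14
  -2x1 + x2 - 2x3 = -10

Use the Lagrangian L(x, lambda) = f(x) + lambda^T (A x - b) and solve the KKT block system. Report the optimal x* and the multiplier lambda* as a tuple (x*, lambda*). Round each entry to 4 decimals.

Form the Lagrangian:
  L(x, lambda) = (1/2) x^T Q x + c^T x + lambda^T (A x - b)
Stationarity (grad_x L = 0): Q x + c + A^T lambda = 0.
Primal feasibility: A x = b.

This gives the KKT block system:
  [ Q   A^T ] [ x     ]   [-c ]
  [ A    0  ] [ lambda ] = [ b ]

Solving the linear system:
  x*      = (2.9667, 2, 3.0333)
  lambda* = (-19.3833, -9.6167)
  f(x*)   = 87.9833

x* = (2.9667, 2, 3.0333), lambda* = (-19.3833, -9.6167)


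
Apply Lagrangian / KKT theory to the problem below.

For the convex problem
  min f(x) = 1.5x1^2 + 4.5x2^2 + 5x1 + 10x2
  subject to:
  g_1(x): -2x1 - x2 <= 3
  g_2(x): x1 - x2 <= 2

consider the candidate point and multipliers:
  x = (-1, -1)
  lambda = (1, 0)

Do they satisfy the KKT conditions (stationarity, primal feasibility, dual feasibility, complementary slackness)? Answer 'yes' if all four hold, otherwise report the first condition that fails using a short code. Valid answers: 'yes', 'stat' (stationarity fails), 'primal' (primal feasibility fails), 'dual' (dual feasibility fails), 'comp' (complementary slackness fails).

Gradient of f: grad f(x) = Q x + c = (2, 1)
Constraint values g_i(x) = a_i^T x - b_i:
  g_1((-1, -1)) = 0
  g_2((-1, -1)) = -2
Stationarity residual: grad f(x) + sum_i lambda_i a_i = (0, 0)
  -> stationarity OK
Primal feasibility (all g_i <= 0): OK
Dual feasibility (all lambda_i >= 0): OK
Complementary slackness (lambda_i * g_i(x) = 0 for all i): OK

Verdict: yes, KKT holds.

yes


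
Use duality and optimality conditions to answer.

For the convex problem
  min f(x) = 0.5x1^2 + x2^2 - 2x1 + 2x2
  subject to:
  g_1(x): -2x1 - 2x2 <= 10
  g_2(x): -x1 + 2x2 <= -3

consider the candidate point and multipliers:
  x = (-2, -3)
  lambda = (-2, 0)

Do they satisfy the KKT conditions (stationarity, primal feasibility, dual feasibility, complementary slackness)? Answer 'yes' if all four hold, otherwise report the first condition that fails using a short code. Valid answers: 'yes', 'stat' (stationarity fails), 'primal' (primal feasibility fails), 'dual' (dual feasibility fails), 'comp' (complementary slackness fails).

Gradient of f: grad f(x) = Q x + c = (-4, -4)
Constraint values g_i(x) = a_i^T x - b_i:
  g_1((-2, -3)) = 0
  g_2((-2, -3)) = -1
Stationarity residual: grad f(x) + sum_i lambda_i a_i = (0, 0)
  -> stationarity OK
Primal feasibility (all g_i <= 0): OK
Dual feasibility (all lambda_i >= 0): FAILS
Complementary slackness (lambda_i * g_i(x) = 0 for all i): OK

Verdict: the first failing condition is dual_feasibility -> dual.

dual


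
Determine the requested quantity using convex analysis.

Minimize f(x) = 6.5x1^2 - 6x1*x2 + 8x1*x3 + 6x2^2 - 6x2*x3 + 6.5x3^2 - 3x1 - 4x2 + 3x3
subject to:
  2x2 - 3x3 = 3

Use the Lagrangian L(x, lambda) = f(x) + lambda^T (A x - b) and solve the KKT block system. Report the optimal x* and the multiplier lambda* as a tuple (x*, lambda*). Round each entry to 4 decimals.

Form the Lagrangian:
  L(x, lambda) = (1/2) x^T Q x + c^T x + lambda^T (A x - b)
Stationarity (grad_x L = 0): Q x + c + A^T lambda = 0.
Primal feasibility: A x = b.

This gives the KKT block system:
  [ Q   A^T ] [ x     ]   [-c ]
  [ A    0  ] [ lambda ] = [ b ]

Solving the linear system:
  x*      = (0.8737, 0.5368, -0.6421)
  lambda* = (-0.5263)
  f(x*)   = -2.5579

x* = (0.8737, 0.5368, -0.6421), lambda* = (-0.5263)


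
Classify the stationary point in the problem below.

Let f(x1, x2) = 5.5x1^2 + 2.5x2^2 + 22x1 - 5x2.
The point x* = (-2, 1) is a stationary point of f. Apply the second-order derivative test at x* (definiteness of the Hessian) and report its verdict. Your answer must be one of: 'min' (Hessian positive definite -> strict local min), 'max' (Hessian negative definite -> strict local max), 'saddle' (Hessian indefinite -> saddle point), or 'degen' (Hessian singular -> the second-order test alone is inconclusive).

Compute the Hessian H = grad^2 f:
  H = [[11, 0], [0, 5]]
Verify stationarity: grad f(x*) = H x* + g = (0, 0).
Eigenvalues of H: 5, 11.
Both eigenvalues > 0, so H is positive definite -> x* is a strict local min.

min


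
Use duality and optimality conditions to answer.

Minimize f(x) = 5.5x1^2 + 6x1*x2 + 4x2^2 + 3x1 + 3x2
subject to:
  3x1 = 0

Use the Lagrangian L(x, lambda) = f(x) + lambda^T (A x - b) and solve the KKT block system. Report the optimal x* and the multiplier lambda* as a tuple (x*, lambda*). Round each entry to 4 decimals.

Form the Lagrangian:
  L(x, lambda) = (1/2) x^T Q x + c^T x + lambda^T (A x - b)
Stationarity (grad_x L = 0): Q x + c + A^T lambda = 0.
Primal feasibility: A x = b.

This gives the KKT block system:
  [ Q   A^T ] [ x     ]   [-c ]
  [ A    0  ] [ lambda ] = [ b ]

Solving the linear system:
  x*      = (0, -0.375)
  lambda* = (-0.25)
  f(x*)   = -0.5625

x* = (0, -0.375), lambda* = (-0.25)


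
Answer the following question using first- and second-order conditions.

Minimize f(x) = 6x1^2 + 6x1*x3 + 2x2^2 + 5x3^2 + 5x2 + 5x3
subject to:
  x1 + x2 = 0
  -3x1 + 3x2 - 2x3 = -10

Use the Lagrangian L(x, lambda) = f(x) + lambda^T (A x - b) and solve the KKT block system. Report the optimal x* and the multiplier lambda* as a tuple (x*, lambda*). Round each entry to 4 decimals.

Form the Lagrangian:
  L(x, lambda) = (1/2) x^T Q x + c^T x + lambda^T (A x - b)
Stationarity (grad_x L = 0): Q x + c + A^T lambda = 0.
Primal feasibility: A x = b.

This gives the KKT block system:
  [ Q   A^T ] [ x     ]   [-c ]
  [ A    0  ] [ lambda ] = [ b ]

Solving the linear system:
  x*      = (2, -2, -1)
  lambda* = (-7.5, 3.5)
  f(x*)   = 10

x* = (2, -2, -1), lambda* = (-7.5, 3.5)


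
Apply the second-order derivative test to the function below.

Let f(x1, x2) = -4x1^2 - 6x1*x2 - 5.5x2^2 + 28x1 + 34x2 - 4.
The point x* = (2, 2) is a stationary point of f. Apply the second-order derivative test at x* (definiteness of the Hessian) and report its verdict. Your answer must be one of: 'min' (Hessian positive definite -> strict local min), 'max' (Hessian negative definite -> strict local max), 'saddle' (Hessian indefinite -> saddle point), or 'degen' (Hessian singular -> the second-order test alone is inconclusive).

Compute the Hessian H = grad^2 f:
  H = [[-8, -6], [-6, -11]]
Verify stationarity: grad f(x*) = H x* + g = (0, 0).
Eigenvalues of H: -15.6847, -3.3153.
Both eigenvalues < 0, so H is negative definite -> x* is a strict local max.

max


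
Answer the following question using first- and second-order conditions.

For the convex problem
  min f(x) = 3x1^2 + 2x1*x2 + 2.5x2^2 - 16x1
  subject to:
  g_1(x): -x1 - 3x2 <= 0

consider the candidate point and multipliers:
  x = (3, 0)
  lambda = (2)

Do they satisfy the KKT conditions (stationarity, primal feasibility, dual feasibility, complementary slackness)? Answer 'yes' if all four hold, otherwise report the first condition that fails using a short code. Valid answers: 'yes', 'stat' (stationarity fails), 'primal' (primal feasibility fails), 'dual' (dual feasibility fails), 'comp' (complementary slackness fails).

Gradient of f: grad f(x) = Q x + c = (2, 6)
Constraint values g_i(x) = a_i^T x - b_i:
  g_1((3, 0)) = -3
Stationarity residual: grad f(x) + sum_i lambda_i a_i = (0, 0)
  -> stationarity OK
Primal feasibility (all g_i <= 0): OK
Dual feasibility (all lambda_i >= 0): OK
Complementary slackness (lambda_i * g_i(x) = 0 for all i): FAILS

Verdict: the first failing condition is complementary_slackness -> comp.

comp


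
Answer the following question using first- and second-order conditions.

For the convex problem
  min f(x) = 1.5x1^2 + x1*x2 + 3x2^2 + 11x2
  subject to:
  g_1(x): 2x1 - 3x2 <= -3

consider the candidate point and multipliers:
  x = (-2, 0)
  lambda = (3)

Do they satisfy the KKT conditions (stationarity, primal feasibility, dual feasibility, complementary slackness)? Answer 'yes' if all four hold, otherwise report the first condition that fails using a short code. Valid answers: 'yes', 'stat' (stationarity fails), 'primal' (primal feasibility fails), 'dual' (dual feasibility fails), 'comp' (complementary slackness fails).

Gradient of f: grad f(x) = Q x + c = (-6, 9)
Constraint values g_i(x) = a_i^T x - b_i:
  g_1((-2, 0)) = -1
Stationarity residual: grad f(x) + sum_i lambda_i a_i = (0, 0)
  -> stationarity OK
Primal feasibility (all g_i <= 0): OK
Dual feasibility (all lambda_i >= 0): OK
Complementary slackness (lambda_i * g_i(x) = 0 for all i): FAILS

Verdict: the first failing condition is complementary_slackness -> comp.

comp


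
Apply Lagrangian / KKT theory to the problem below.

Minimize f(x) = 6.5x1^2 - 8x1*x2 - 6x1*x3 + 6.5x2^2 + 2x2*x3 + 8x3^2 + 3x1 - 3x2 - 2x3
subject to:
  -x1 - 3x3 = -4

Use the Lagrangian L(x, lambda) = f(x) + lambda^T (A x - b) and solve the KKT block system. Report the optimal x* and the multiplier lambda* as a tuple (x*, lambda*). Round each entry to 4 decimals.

Form the Lagrangian:
  L(x, lambda) = (1/2) x^T Q x + c^T x + lambda^T (A x - b)
Stationarity (grad_x L = 0): Q x + c + A^T lambda = 0.
Primal feasibility: A x = b.

This gives the KKT block system:
  [ Q   A^T ] [ x     ]   [-c ]
  [ A    0  ] [ lambda ] = [ b ]

Solving the linear system:
  x*      = (0.8974, 0.6239, 1.0342)
  lambda* = (3.4701)
  f(x*)   = 6.3162

x* = (0.8974, 0.6239, 1.0342), lambda* = (3.4701)


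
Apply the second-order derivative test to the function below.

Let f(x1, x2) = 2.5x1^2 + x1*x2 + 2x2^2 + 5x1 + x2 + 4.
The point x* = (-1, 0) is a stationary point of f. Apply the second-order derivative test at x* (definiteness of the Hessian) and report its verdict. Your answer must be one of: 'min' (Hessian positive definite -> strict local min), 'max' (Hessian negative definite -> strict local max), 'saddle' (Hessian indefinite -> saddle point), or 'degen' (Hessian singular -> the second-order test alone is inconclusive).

Compute the Hessian H = grad^2 f:
  H = [[5, 1], [1, 4]]
Verify stationarity: grad f(x*) = H x* + g = (0, 0).
Eigenvalues of H: 3.382, 5.618.
Both eigenvalues > 0, so H is positive definite -> x* is a strict local min.

min


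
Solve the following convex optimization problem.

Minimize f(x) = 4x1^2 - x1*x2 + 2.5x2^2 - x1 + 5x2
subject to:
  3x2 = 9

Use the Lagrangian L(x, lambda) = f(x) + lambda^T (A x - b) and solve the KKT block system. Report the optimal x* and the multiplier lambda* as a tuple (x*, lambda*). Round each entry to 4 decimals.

Form the Lagrangian:
  L(x, lambda) = (1/2) x^T Q x + c^T x + lambda^T (A x - b)
Stationarity (grad_x L = 0): Q x + c + A^T lambda = 0.
Primal feasibility: A x = b.

This gives the KKT block system:
  [ Q   A^T ] [ x     ]   [-c ]
  [ A    0  ] [ lambda ] = [ b ]

Solving the linear system:
  x*      = (0.5, 3)
  lambda* = (-6.5)
  f(x*)   = 36.5

x* = (0.5, 3), lambda* = (-6.5)


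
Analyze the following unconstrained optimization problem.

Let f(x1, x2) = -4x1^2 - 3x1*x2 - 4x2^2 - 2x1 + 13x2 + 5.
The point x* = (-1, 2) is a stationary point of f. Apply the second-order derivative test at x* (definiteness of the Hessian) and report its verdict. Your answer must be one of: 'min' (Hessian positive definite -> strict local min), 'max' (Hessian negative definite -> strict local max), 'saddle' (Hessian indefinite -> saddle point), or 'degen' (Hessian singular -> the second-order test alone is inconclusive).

Compute the Hessian H = grad^2 f:
  H = [[-8, -3], [-3, -8]]
Verify stationarity: grad f(x*) = H x* + g = (0, 0).
Eigenvalues of H: -11, -5.
Both eigenvalues < 0, so H is negative definite -> x* is a strict local max.

max


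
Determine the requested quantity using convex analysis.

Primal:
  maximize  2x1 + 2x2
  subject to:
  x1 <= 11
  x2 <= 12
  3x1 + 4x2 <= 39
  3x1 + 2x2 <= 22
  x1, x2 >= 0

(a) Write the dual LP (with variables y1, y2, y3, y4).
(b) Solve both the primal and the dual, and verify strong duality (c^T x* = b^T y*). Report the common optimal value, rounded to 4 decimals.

The standard primal-dual pair for 'max c^T x s.t. A x <= b, x >= 0' is:
  Dual:  min b^T y  s.t.  A^T y >= c,  y >= 0.

So the dual LP is:
  minimize  11y1 + 12y2 + 39y3 + 22y4
  subject to:
    y1 + 3y3 + 3y4 >= 2
    y2 + 4y3 + 2y4 >= 2
    y1, y2, y3, y4 >= 0

Solving the primal: x* = (1.6667, 8.5).
  primal value c^T x* = 20.3333.
Solving the dual: y* = (0, 0, 0.3333, 0.3333).
  dual value b^T y* = 20.3333.
Strong duality: c^T x* = b^T y*. Confirmed.

20.3333


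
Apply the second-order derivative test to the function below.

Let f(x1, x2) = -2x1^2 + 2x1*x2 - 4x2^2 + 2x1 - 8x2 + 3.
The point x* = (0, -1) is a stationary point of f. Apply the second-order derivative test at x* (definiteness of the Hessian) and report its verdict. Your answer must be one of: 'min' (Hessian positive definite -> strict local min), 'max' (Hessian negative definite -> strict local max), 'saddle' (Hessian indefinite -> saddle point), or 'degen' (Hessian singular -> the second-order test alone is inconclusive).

Compute the Hessian H = grad^2 f:
  H = [[-4, 2], [2, -8]]
Verify stationarity: grad f(x*) = H x* + g = (0, 0).
Eigenvalues of H: -8.8284, -3.1716.
Both eigenvalues < 0, so H is negative definite -> x* is a strict local max.

max


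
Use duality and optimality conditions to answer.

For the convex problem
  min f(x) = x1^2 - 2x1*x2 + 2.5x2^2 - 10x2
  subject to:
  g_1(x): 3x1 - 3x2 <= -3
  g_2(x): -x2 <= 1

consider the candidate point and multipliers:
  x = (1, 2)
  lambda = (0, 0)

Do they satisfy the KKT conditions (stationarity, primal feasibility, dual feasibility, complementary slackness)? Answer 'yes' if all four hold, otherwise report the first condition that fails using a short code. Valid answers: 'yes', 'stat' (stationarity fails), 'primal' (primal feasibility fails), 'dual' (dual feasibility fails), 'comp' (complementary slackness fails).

Gradient of f: grad f(x) = Q x + c = (-2, -2)
Constraint values g_i(x) = a_i^T x - b_i:
  g_1((1, 2)) = 0
  g_2((1, 2)) = -3
Stationarity residual: grad f(x) + sum_i lambda_i a_i = (-2, -2)
  -> stationarity FAILS
Primal feasibility (all g_i <= 0): OK
Dual feasibility (all lambda_i >= 0): OK
Complementary slackness (lambda_i * g_i(x) = 0 for all i): OK

Verdict: the first failing condition is stationarity -> stat.

stat


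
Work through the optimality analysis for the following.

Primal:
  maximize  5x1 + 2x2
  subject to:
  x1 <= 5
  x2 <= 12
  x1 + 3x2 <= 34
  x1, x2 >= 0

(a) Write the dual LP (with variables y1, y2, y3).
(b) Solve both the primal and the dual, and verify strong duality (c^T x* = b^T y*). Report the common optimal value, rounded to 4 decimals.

The standard primal-dual pair for 'max c^T x s.t. A x <= b, x >= 0' is:
  Dual:  min b^T y  s.t.  A^T y >= c,  y >= 0.

So the dual LP is:
  minimize  5y1 + 12y2 + 34y3
  subject to:
    y1 + y3 >= 5
    y2 + 3y3 >= 2
    y1, y2, y3 >= 0

Solving the primal: x* = (5, 9.6667).
  primal value c^T x* = 44.3333.
Solving the dual: y* = (4.3333, 0, 0.6667).
  dual value b^T y* = 44.3333.
Strong duality: c^T x* = b^T y*. Confirmed.

44.3333


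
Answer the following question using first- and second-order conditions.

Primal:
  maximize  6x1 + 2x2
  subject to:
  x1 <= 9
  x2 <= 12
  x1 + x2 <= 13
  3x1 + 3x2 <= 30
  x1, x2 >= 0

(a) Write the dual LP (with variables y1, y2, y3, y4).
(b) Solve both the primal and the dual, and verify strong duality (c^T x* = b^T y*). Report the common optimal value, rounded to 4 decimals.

The standard primal-dual pair for 'max c^T x s.t. A x <= b, x >= 0' is:
  Dual:  min b^T y  s.t.  A^T y >= c,  y >= 0.

So the dual LP is:
  minimize  9y1 + 12y2 + 13y3 + 30y4
  subject to:
    y1 + y3 + 3y4 >= 6
    y2 + y3 + 3y4 >= 2
    y1, y2, y3, y4 >= 0

Solving the primal: x* = (9, 1).
  primal value c^T x* = 56.
Solving the dual: y* = (4, 0, 0, 0.6667).
  dual value b^T y* = 56.
Strong duality: c^T x* = b^T y*. Confirmed.

56
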